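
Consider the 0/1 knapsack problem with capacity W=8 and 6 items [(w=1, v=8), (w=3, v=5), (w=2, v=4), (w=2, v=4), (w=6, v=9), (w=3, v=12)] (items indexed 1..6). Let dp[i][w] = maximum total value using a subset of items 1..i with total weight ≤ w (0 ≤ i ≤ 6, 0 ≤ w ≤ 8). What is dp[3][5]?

i\w   0   1   2   3   4   5   6   7   8
  0   0   0   0   0   0   0   0   0   0
  1   0   8   8   8   8   8   8   8   8
  2   0   8   8   8  13  13  13  13  13
  3   0   8   8  12  13  13  17  17  17
  4   0   8   8  12  13  16  17  17  21
  5   0   8   8  12  13  16  17  17  21
  6   0   8   8  12  20  20  24  25  28

13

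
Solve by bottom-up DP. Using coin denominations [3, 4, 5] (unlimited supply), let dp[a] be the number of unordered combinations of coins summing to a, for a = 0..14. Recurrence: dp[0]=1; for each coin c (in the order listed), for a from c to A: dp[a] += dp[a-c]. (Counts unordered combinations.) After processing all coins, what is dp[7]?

after  coin     0     1     2     3     4     5     6     7     8     9    10    11    12    13    14
          3     1     0     0     1     0     0     1     0     0     1     0     0     1     0     0
          4     1     0     0     1     1     0     1     1     1     1     1     1     2     1     1
          5     1     0     0     1     1     1     1     1     2     2     2     2     3     3     3

1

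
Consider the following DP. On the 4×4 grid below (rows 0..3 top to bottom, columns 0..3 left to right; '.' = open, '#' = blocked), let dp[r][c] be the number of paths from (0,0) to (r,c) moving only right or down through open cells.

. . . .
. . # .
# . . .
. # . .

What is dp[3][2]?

r\c   0   1   2   3
  0   1   1   1   1
  1   1   2   0   1
  2   0   2   2   3
  3   0   0   2   5

2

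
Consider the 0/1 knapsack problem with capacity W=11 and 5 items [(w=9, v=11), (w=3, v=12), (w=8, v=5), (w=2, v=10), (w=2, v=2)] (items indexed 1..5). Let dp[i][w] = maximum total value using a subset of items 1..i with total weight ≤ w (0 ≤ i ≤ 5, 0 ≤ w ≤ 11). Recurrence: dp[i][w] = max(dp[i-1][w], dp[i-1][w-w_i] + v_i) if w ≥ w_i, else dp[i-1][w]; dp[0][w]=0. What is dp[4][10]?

22

i\w   0   1   2   3   4   5   6   7   8   9  10  11
  0   0   0   0   0   0   0   0   0   0   0   0   0
  1   0   0   0   0   0   0   0   0   0  11  11  11
  2   0   0   0  12  12  12  12  12  12  12  12  12
  3   0   0   0  12  12  12  12  12  12  12  12  17
  4   0   0  10  12  12  22  22  22  22  22  22  22
  5   0   0  10  12  12  22  22  24  24  24  24  24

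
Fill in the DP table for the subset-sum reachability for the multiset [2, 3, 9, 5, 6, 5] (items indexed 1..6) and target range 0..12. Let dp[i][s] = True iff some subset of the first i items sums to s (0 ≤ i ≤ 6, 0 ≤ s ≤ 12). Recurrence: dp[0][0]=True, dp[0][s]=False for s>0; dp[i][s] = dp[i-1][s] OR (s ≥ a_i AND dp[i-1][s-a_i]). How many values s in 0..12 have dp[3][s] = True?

7

i\s   0   1   2   3   4   5   6   7   8   9  10  11  12
  0   T   F   F   F   F   F   F   F   F   F   F   F   F
  1   T   F   T   F   F   F   F   F   F   F   F   F   F
  2   T   F   T   T   F   T   F   F   F   F   F   F   F
  3   T   F   T   T   F   T   F   F   F   T   F   T   T
  4   T   F   T   T   F   T   F   T   T   T   T   T   T
  5   T   F   T   T   F   T   T   T   T   T   T   T   T
  6   T   F   T   T   F   T   T   T   T   T   T   T   T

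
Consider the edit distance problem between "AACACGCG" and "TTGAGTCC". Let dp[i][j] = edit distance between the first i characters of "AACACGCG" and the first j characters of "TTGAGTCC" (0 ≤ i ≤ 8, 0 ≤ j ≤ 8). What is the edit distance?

6

   ''  T  T  G  A  G  T  C  C
''  0  1  2  3  4  5  6  7  8
 A  1  1  2  3  3  4  5  6  7
 A  2  2  2  3  3  4  5  6  7
 C  3  3  3  3  4  4  5  5  6
 A  4  4  4  4  3  4  5  6  6
 C  5  5  5  5  4  4  5  5  6
 G  6  6  6  5  5  4  5  6  6
 C  7  7  7  6  6  5  5  5  6
 G  8  8  8  7  7  6  6  6  6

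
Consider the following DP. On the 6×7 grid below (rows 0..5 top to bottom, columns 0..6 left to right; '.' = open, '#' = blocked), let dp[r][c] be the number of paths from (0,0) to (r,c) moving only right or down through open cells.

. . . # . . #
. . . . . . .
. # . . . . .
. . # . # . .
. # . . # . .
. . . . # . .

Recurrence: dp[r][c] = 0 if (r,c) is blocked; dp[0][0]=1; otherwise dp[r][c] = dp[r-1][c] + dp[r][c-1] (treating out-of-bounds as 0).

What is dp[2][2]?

3

r\c   0   1   2   3   4   5   6
  0   1   1   1   0   0   0   0
  1   1   2   3   3   3   3   3
  2   1   0   3   6   9  12  15
  3   1   1   0   6   0  12  27
  4   1   0   0   6   0  12  39
  5   1   1   1   7   0  12  51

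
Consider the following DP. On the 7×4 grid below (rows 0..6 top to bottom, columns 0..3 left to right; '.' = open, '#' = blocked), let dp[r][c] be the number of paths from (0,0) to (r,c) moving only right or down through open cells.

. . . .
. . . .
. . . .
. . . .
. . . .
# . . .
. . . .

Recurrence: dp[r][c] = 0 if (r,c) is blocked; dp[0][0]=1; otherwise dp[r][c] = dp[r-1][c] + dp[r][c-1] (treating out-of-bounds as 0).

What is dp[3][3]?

r\c   0   1   2   3
  0   1   1   1   1
  1   1   2   3   4
  2   1   3   6  10
  3   1   4  10  20
  4   1   5  15  35
  5   0   5  20  55
  6   0   5  25  80

20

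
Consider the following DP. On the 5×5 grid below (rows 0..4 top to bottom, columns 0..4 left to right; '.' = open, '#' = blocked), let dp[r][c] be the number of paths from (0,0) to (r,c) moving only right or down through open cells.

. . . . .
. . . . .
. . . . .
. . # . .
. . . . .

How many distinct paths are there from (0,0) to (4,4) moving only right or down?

40

r\c   0   1   2   3   4
  0   1   1   1   1   1
  1   1   2   3   4   5
  2   1   3   6  10  15
  3   1   4   0  10  25
  4   1   5   5  15  40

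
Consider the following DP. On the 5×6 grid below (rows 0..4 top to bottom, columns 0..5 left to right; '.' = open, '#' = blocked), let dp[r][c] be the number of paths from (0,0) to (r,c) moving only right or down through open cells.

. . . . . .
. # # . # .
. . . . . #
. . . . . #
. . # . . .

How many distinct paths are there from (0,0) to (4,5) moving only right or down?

r\c   0   1   2   3   4   5
  0   1   1   1   1   1   1
  1   1   0   0   1   0   1
  2   1   1   1   2   2   0
  3   1   2   3   5   7   0
  4   1   3   0   5  12  12

12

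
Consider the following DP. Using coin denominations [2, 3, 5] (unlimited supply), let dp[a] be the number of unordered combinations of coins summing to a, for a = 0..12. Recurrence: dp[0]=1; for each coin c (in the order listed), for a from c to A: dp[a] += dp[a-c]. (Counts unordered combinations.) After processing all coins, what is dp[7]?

after  coin     0     1     2     3     4     5     6     7     8     9    10    11    12
          2     1     0     1     0     1     0     1     0     1     0     1     0     1
          3     1     0     1     1     1     1     2     1     2     2     2     2     3
          5     1     0     1     1     1     2     2     2     3     3     4     4     5

2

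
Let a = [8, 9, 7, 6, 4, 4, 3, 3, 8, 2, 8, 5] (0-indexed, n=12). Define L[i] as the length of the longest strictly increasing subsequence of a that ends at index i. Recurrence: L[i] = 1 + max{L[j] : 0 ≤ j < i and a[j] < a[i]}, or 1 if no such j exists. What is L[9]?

1

   i    0    1    2    3    4    5    6    7    8    9   10   11
a[i]    8    9    7    6    4    4    3    3    8    2    8    5
L[i]    1    2    1    1    1    1    1    1    2    1    2    2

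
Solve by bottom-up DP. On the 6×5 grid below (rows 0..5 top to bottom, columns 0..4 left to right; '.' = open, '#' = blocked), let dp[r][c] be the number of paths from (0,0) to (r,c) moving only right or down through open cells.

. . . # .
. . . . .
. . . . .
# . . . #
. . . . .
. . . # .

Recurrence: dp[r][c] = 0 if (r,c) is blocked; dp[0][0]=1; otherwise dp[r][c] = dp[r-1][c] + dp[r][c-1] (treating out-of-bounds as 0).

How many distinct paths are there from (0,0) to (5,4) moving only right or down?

30

r\c   0   1   2   3   4
  0   1   1   1   0   0
  1   1   2   3   3   3
  2   1   3   6   9  12
  3   0   3   9  18   0
  4   0   3  12  30  30
  5   0   3  15   0  30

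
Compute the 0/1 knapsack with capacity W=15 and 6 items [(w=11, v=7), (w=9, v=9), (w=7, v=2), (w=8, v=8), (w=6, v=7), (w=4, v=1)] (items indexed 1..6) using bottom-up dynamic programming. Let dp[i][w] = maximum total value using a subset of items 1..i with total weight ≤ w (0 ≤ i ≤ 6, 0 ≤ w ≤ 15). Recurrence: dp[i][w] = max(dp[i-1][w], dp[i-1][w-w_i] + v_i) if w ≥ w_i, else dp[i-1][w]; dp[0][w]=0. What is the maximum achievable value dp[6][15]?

i\w   0   1   2   3   4   5   6   7   8   9  10  11  12  13  14  15
  0   0   0   0   0   0   0   0   0   0   0   0   0   0   0   0   0
  1   0   0   0   0   0   0   0   0   0   0   0   7   7   7   7   7
  2   0   0   0   0   0   0   0   0   0   9   9   9   9   9   9   9
  3   0   0   0   0   0   0   0   2   2   9   9   9   9   9   9   9
  4   0   0   0   0   0   0   0   2   8   9   9   9   9   9   9  10
  5   0   0   0   0   0   0   7   7   8   9   9   9   9   9  15  16
  6   0   0   0   0   1   1   7   7   8   9   9   9   9  10  15  16

16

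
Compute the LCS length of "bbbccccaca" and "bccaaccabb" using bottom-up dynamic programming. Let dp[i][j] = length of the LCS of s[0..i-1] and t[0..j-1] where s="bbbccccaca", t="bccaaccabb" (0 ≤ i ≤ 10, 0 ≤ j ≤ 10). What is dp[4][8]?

2

   ''  b  c  c  a  a  c  c  a  b  b
''  0  0  0  0  0  0  0  0  0  0  0
 b  0  1  1  1  1  1  1  1  1  1  1
 b  0  1  1  1  1  1  1  1  1  2  2
 b  0  1  1  1  1  1  1  1  1  2  3
 c  0  1  2  2  2  2  2  2  2  2  3
 c  0  1  2  3  3  3  3  3  3  3  3
 c  0  1  2  3  3  3  4  4  4  4  4
 c  0  1  2  3  3  3  4  5  5  5  5
 a  0  1  2  3  4  4  4  5  6  6  6
 c  0  1  2  3  4  4  5  5  6  6  6
 a  0  1  2  3  4  5  5  5  6  6  6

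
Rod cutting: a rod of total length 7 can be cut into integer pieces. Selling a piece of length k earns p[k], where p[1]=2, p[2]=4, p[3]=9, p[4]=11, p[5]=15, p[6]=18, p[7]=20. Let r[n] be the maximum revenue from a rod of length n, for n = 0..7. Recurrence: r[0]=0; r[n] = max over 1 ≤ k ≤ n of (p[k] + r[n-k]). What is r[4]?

   n    0    1    2    3    4    5    6    7
r[n]    0    2    4    9   11   15   18   20

11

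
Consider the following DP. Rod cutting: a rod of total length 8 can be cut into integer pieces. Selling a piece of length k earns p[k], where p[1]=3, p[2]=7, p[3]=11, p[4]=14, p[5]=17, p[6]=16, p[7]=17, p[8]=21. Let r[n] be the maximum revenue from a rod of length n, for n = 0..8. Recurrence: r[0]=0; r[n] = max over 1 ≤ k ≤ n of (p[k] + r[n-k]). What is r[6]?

22

   n    0    1    2    3    4    5    6    7    8
r[n]    0    3    7   11   14   18   22   25   29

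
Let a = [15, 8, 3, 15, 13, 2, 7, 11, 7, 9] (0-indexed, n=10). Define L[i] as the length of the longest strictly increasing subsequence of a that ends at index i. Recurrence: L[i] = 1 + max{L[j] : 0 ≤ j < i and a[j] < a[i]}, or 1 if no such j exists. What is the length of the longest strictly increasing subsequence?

3

   i    0    1    2    3    4    5    6    7    8    9
a[i]   15    8    3   15   13    2    7   11    7    9
L[i]    1    1    1    2    2    1    2    3    2    3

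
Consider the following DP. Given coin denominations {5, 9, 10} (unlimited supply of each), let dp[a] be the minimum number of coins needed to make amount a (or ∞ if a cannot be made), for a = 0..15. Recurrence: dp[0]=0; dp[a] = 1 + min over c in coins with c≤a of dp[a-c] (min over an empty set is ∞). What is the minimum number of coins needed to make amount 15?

 a  0  1  2  3  4  5  6  7  8  9 10 11 12 13 14 15
dp  0  -  -  -  -  1  -  -  -  1  1  -  -  -  2  2
(- denotes ∞ / unreachable)

2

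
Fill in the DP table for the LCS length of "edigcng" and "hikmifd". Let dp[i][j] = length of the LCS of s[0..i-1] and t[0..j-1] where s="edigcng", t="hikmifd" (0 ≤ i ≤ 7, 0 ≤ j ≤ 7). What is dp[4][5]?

1

   ''  h  i  k  m  i  f  d
''  0  0  0  0  0  0  0  0
 e  0  0  0  0  0  0  0  0
 d  0  0  0  0  0  0  0  1
 i  0  0  1  1  1  1  1  1
 g  0  0  1  1  1  1  1  1
 c  0  0  1  1  1  1  1  1
 n  0  0  1  1  1  1  1  1
 g  0  0  1  1  1  1  1  1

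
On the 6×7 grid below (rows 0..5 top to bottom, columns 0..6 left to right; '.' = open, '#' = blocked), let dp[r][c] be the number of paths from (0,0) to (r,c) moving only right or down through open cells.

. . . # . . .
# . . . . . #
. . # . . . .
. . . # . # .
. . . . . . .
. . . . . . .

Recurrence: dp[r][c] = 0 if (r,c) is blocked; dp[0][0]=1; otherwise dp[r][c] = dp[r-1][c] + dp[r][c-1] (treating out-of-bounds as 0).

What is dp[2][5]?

6

r\c   0   1   2   3   4   5   6
  0   1   1   1   0   0   0   0
  1   0   1   2   2   2   2   0
  2   0   1   0   2   4   6   6
  3   0   1   1   0   4   0   6
  4   0   1   2   2   6   6  12
  5   0   1   3   5  11  17  29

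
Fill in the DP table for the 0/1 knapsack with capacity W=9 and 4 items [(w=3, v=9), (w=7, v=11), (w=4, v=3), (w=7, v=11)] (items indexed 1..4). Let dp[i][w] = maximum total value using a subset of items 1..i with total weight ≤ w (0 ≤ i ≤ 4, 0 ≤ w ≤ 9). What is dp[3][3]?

i\w   0   1   2   3   4   5   6   7   8   9
  0   0   0   0   0   0   0   0   0   0   0
  1   0   0   0   9   9   9   9   9   9   9
  2   0   0   0   9   9   9   9  11  11  11
  3   0   0   0   9   9   9   9  12  12  12
  4   0   0   0   9   9   9   9  12  12  12

9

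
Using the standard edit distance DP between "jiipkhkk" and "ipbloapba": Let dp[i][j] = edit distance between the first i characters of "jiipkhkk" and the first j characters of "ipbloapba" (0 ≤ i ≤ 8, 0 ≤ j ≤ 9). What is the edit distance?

   ''  i  p  b  l  o  a  p  b  a
''  0  1  2  3  4  5  6  7  8  9
 j  1  1  2  3  4  5  6  7  8  9
 i  2  1  2  3  4  5  6  7  8  9
 i  3  2  2  3  4  5  6  7  8  9
 p  4  3  2  3  4  5  6  6  7  8
 k  5  4  3  3  4  5  6  7  7  8
 h  6  5  4  4  4  5  6  7  8  8
 k  7  6  5  5  5  5  6  7  8  9
 k  8  7  6  6  6  6  6  7  8  9

9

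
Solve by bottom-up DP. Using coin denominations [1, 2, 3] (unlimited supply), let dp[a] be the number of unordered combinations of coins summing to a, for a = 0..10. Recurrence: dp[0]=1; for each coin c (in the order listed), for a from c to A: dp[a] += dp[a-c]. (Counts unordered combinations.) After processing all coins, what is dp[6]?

7

after  coin     0     1     2     3     4     5     6     7     8     9    10
          1     1     1     1     1     1     1     1     1     1     1     1
          2     1     1     2     2     3     3     4     4     5     5     6
          3     1     1     2     3     4     5     7     8    10    12    14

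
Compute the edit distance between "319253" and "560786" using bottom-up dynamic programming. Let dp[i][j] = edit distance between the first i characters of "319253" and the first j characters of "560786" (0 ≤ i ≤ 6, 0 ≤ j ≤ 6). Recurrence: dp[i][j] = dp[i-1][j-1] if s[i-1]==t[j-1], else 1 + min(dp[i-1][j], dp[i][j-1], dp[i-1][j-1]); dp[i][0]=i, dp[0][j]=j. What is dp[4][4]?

   ''  5  6  0  7  8  6
''  0  1  2  3  4  5  6
 3  1  1  2  3  4  5  6
 1  2  2  2  3  4  5  6
 9  3  3  3  3  4  5  6
 2  4  4  4  4  4  5  6
 5  5  4  5  5  5  5  6
 3  6  5  5  6  6  6  6

4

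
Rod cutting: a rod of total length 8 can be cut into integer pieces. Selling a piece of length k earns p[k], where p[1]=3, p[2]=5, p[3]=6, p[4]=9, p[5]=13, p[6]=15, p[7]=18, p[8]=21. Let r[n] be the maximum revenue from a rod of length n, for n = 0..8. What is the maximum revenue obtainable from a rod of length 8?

   n    0    1    2    3    4    5    6    7    8
r[n]    0    3    6    9   12   15   18   21   24

24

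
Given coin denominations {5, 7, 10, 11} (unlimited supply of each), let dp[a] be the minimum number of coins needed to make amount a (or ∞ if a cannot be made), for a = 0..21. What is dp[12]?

2

 a  0  1  2  3  4  5  6  7  8  9 10 11 12 13 14 15 16 17 18 19 20 21
dp  0  -  -  -  -  1  -  1  -  -  1  1  2  -  2  2  2  2  2  3  2  2
(- denotes ∞ / unreachable)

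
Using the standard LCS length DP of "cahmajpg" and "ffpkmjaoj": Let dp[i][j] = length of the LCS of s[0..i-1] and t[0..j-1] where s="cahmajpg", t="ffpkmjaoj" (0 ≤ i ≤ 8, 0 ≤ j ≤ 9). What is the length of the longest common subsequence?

   ''  f  f  p  k  m  j  a  o  j
''  0  0  0  0  0  0  0  0  0  0
 c  0  0  0  0  0  0  0  0  0  0
 a  0  0  0  0  0  0  0  1  1  1
 h  0  0  0  0  0  0  0  1  1  1
 m  0  0  0  0  0  1  1  1  1  1
 a  0  0  0  0  0  1  1  2  2  2
 j  0  0  0  0  0  1  2  2  2  3
 p  0  0  0  1  1  1  2  2  2  3
 g  0  0  0  1  1  1  2  2  2  3

3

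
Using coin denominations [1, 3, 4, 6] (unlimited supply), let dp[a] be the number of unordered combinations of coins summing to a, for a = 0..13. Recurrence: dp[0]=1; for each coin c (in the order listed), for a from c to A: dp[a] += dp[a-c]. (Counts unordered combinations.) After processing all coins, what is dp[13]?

18

after  coin     0     1     2     3     4     5     6     7     8     9    10    11    12    13
          1     1     1     1     1     1     1     1     1     1     1     1     1     1     1
          3     1     1     1     2     2     2     3     3     3     4     4     4     5     5
          4     1     1     1     2     3     3     4     5     6     7     8     9    11    12
          6     1     1     1     2     3     3     5     6     7     9    11    12    16    18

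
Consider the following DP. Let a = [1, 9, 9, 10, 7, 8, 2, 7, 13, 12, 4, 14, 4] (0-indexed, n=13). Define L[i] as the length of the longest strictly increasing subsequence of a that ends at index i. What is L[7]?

3

   i    0    1    2    3    4    5    6    7    8    9   10   11   12
a[i]    1    9    9   10    7    8    2    7   13   12    4   14    4
L[i]    1    2    2    3    2    3    2    3    4    4    3    5    3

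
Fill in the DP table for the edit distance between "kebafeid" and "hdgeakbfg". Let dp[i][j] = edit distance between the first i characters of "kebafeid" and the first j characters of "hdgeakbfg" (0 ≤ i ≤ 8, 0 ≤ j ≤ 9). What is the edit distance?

8

   ''  h  d  g  e  a  k  b  f  g
''  0  1  2  3  4  5  6  7  8  9
 k  1  1  2  3  4  5  5  6  7  8
 e  2  2  2  3  3  4  5  6  7  8
 b  3  3  3  3  4  4  5  5  6  7
 a  4  4  4  4  4  4  5  6  6  7
 f  5  5  5  5  5  5  5  6  6  7
 e  6  6  6  6  5  6  6  6  7  7
 i  7  7  7  7  6  6  7  7  7  8
 d  8  8  7  8  7  7  7  8  8  8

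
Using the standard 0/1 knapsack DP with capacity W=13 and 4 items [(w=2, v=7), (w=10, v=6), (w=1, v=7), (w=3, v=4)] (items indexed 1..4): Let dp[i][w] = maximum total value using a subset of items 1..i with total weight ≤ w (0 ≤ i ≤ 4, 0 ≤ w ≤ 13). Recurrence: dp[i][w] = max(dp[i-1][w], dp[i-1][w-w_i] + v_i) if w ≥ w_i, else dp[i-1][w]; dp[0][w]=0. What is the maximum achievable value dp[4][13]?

20

i\w   0   1   2   3   4   5   6   7   8   9  10  11  12  13
  0   0   0   0   0   0   0   0   0   0   0   0   0   0   0
  1   0   0   7   7   7   7   7   7   7   7   7   7   7   7
  2   0   0   7   7   7   7   7   7   7   7   7   7  13  13
  3   0   7   7  14  14  14  14  14  14  14  14  14  14  20
  4   0   7   7  14  14  14  18  18  18  18  18  18  18  20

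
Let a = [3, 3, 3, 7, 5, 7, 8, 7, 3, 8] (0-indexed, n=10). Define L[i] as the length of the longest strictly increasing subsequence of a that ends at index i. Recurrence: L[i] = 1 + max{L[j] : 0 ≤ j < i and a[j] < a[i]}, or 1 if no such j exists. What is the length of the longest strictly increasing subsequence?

4

   i    0    1    2    3    4    5    6    7    8    9
a[i]    3    3    3    7    5    7    8    7    3    8
L[i]    1    1    1    2    2    3    4    3    1    4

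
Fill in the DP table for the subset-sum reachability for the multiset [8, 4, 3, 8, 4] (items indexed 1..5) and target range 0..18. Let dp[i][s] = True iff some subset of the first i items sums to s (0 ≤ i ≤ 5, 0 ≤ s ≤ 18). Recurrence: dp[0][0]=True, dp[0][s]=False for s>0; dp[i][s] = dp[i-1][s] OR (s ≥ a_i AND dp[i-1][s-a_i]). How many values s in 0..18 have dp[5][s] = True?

9

i\s   0   1   2   3   4   5   6   7   8   9  10  11  12  13  14  15  16  17  18
  0   T   F   F   F   F   F   F   F   F   F   F   F   F   F   F   F   F   F   F
  1   T   F   F   F   F   F   F   F   T   F   F   F   F   F   F   F   F   F   F
  2   T   F   F   F   T   F   F   F   T   F   F   F   T   F   F   F   F   F   F
  3   T   F   F   T   T   F   F   T   T   F   F   T   T   F   F   T   F   F   F
  4   T   F   F   T   T   F   F   T   T   F   F   T   T   F   F   T   T   F   F
  5   T   F   F   T   T   F   F   T   T   F   F   T   T   F   F   T   T   F   F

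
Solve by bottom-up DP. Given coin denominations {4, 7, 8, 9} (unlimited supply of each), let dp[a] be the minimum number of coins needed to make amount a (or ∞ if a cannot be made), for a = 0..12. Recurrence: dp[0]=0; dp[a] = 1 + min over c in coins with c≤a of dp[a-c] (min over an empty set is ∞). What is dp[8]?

 a  0  1  2  3  4  5  6  7  8  9 10 11 12
dp  0  -  -  -  1  -  -  1  1  1  -  2  2
(- denotes ∞ / unreachable)

1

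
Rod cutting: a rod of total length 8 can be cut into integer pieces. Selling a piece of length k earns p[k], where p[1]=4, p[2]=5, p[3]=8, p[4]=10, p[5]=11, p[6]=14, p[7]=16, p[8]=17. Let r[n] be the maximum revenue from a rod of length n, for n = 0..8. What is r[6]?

   n    0    1    2    3    4    5    6    7    8
r[n]    0    4    8   12   16   20   24   28   32

24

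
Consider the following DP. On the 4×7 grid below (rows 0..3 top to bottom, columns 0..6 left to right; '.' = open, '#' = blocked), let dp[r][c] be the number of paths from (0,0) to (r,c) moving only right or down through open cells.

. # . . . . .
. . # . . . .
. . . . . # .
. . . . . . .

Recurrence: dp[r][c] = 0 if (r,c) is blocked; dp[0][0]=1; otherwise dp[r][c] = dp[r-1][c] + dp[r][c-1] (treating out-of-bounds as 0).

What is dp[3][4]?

r\c   0   1   2   3   4   5   6
  0   1   0   0   0   0   0   0
  1   1   1   0   0   0   0   0
  2   1   2   2   2   2   0   0
  3   1   3   5   7   9   9   9

9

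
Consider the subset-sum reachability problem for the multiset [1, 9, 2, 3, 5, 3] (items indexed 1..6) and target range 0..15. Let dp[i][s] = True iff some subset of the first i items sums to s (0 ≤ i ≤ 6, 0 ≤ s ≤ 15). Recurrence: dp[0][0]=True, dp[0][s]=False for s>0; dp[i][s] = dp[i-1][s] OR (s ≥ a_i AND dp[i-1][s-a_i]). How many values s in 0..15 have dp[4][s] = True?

i\s   0   1   2   3   4   5   6   7   8   9  10  11  12  13  14  15
  0   T   F   F   F   F   F   F   F   F   F   F   F   F   F   F   F
  1   T   T   F   F   F   F   F   F   F   F   F   F   F   F   F   F
  2   T   T   F   F   F   F   F   F   F   T   T   F   F   F   F   F
  3   T   T   T   T   F   F   F   F   F   T   T   T   T   F   F   F
  4   T   T   T   T   T   T   T   F   F   T   T   T   T   T   T   T
  5   T   T   T   T   T   T   T   T   T   T   T   T   T   T   T   T
  6   T   T   T   T   T   T   T   T   T   T   T   T   T   T   T   T

14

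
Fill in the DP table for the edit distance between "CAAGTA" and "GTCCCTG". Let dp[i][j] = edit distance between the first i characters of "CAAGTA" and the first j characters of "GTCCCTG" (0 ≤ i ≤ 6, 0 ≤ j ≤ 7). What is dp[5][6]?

   ''  G  T  C  C  C  T  G
''  0  1  2  3  4  5  6  7
 C  1  1  2  2  3  4  5  6
 A  2  2  2  3  3  4  5  6
 A  3  3  3  3  4  4  5  6
 G  4  3  4  4  4  5  5  5
 T  5  4  3  4  5  5  5  6
 A  6  5  4  4  5  6  6  6

5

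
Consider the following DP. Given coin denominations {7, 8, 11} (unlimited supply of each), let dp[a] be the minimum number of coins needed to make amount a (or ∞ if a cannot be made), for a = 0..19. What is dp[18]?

 a  0  1  2  3  4  5  6  7  8  9 10 11 12 13 14 15 16 17 18 19
dp  0  -  -  -  -  -  -  1  1  -  -  1  -  -  2  2  2  -  2  2
(- denotes ∞ / unreachable)

2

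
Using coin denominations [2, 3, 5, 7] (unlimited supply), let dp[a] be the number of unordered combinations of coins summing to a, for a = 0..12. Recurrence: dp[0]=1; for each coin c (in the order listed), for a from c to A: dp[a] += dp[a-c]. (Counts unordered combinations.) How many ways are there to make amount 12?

7

after  coin     0     1     2     3     4     5     6     7     8     9    10    11    12
          2     1     0     1     0     1     0     1     0     1     0     1     0     1
          3     1     0     1     1     1     1     2     1     2     2     2     2     3
          5     1     0     1     1     1     2     2     2     3     3     4     4     5
          7     1     0     1     1     1     2     2     3     3     4     5     5     7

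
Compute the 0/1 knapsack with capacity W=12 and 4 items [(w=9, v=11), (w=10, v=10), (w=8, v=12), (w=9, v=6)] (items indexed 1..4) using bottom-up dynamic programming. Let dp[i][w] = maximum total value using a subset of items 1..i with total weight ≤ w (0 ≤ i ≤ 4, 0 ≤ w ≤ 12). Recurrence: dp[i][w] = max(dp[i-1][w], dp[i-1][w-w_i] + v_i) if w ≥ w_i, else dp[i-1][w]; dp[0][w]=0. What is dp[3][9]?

12

i\w   0   1   2   3   4   5   6   7   8   9  10  11  12
  0   0   0   0   0   0   0   0   0   0   0   0   0   0
  1   0   0   0   0   0   0   0   0   0  11  11  11  11
  2   0   0   0   0   0   0   0   0   0  11  11  11  11
  3   0   0   0   0   0   0   0   0  12  12  12  12  12
  4   0   0   0   0   0   0   0   0  12  12  12  12  12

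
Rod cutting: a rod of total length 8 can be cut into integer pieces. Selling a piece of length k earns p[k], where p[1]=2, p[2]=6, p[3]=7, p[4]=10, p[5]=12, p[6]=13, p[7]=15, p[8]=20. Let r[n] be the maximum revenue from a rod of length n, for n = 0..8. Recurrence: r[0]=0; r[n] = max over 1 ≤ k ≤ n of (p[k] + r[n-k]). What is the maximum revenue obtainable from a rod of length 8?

   n    0    1    2    3    4    5    6    7    8
r[n]    0    2    6    8   12   14   18   20   24

24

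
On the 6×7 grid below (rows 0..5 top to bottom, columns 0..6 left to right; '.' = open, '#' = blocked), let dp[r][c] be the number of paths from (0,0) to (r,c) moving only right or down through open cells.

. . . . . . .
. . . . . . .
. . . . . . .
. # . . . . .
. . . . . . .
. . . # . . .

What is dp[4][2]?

r\c   0   1   2   3   4   5   6
  0   1   1   1   1   1   1   1
  1   1   2   3   4   5   6   7
  2   1   3   6  10  15  21  28
  3   1   0   6  16  31  52  80
  4   1   1   7  23  54 106 186
  5   1   2   9   0  54 160 346

7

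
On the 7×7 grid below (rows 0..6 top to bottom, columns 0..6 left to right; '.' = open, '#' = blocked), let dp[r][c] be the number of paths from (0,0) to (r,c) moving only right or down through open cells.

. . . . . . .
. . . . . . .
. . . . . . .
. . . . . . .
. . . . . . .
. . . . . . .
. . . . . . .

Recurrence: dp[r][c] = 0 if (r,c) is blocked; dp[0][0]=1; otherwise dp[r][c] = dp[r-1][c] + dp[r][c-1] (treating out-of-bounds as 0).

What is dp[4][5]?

126

r\c   0   1   2   3   4   5   6
  0   1   1   1   1   1   1   1
  1   1   2   3   4   5   6   7
  2   1   3   6  10  15  21  28
  3   1   4  10  20  35  56  84
  4   1   5  15  35  70 126 210
  5   1   6  21  56 126 252 462
  6   1   7  28  84 210 462 924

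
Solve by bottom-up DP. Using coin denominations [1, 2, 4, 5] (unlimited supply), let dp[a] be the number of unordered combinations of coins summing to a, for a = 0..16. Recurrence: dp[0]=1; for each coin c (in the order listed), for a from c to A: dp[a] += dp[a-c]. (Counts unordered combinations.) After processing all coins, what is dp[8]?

11

after  coin     0     1     2     3     4     5     6     7     8     9    10    11    12    13    14    15    16
          1     1     1     1     1     1     1     1     1     1     1     1     1     1     1     1     1     1
          2     1     1     2     2     3     3     4     4     5     5     6     6     7     7     8     8     9
          4     1     1     2     2     4     4     6     6     9     9    12    12    16    16    20    20    25
          5     1     1     2     2     4     5     7     8    11    13    17    19    24    27    33    37    44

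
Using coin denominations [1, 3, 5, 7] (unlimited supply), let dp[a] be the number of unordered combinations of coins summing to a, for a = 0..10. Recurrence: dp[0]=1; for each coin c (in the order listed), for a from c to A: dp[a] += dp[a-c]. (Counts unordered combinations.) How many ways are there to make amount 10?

after  coin     0     1     2     3     4     5     6     7     8     9    10
          1     1     1     1     1     1     1     1     1     1     1     1
          3     1     1     1     2     2     2     3     3     3     4     4
          5     1     1     1     2     2     3     4     4     5     6     7
          7     1     1     1     2     2     3     4     5     6     7     9

9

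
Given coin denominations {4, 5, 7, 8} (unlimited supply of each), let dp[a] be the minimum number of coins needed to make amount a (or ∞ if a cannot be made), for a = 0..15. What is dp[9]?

2

 a  0  1  2  3  4  5  6  7  8  9 10 11 12 13 14 15
dp  0  -  -  -  1  1  -  1  1  2  2  2  2  2  2  2
(- denotes ∞ / unreachable)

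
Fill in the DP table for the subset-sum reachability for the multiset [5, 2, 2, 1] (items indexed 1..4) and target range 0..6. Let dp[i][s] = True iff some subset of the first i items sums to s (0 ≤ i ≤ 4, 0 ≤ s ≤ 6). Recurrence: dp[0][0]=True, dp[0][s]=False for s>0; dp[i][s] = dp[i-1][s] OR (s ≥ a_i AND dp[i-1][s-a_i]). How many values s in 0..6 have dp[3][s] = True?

4

i\s   0   1   2   3   4   5   6
  0   T   F   F   F   F   F   F
  1   T   F   F   F   F   T   F
  2   T   F   T   F   F   T   F
  3   T   F   T   F   T   T   F
  4   T   T   T   T   T   T   T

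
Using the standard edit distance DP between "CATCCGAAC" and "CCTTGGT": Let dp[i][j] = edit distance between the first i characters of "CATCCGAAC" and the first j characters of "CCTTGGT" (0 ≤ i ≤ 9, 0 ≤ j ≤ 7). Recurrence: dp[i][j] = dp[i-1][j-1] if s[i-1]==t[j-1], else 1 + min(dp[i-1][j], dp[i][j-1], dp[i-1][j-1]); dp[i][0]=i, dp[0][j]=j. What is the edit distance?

6

   ''  C  C  T  T  G  G  T
''  0  1  2  3  4  5  6  7
 C  1  0  1  2  3  4  5  6
 A  2  1  1  2  3  4  5  6
 T  3  2  2  1  2  3  4  5
 C  4  3  2  2  2  3  4  5
 C  5  4  3  3  3  3  4  5
 G  6  5  4  4  4  3  3  4
 A  7  6  5  5  5  4  4  4
 A  8  7  6  6  6  5  5  5
 C  9  8  7  7  7  6  6  6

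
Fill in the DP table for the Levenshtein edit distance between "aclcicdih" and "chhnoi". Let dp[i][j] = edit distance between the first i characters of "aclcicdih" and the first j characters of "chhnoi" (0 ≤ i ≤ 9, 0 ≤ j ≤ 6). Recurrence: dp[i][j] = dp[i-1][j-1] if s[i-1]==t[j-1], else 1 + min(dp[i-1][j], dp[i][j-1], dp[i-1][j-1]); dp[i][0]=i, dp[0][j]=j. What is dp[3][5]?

   ''  c  h  h  n  o  i
''  0  1  2  3  4  5  6
 a  1  1  2  3  4  5  6
 c  2  1  2  3  4  5  6
 l  3  2  2  3  4  5  6
 c  4  3  3  3  4  5  6
 i  5  4  4  4  4  5  5
 c  6  5  5  5  5  5  6
 d  7  6  6  6  6  6  6
 i  8  7  7  7  7  7  6
 h  9  8  7  7  8  8  7

5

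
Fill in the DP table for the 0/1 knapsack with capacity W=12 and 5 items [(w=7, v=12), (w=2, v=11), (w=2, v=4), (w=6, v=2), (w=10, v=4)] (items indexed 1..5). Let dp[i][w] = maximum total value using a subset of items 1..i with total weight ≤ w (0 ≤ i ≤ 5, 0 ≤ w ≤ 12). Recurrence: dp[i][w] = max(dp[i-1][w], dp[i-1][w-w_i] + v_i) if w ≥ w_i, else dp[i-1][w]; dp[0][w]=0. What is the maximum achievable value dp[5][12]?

27

i\w   0   1   2   3   4   5   6   7   8   9  10  11  12
  0   0   0   0   0   0   0   0   0   0   0   0   0   0
  1   0   0   0   0   0   0   0  12  12  12  12  12  12
  2   0   0  11  11  11  11  11  12  12  23  23  23  23
  3   0   0  11  11  15  15  15  15  15  23  23  27  27
  4   0   0  11  11  15  15  15  15  15  23  23  27  27
  5   0   0  11  11  15  15  15  15  15  23  23  27  27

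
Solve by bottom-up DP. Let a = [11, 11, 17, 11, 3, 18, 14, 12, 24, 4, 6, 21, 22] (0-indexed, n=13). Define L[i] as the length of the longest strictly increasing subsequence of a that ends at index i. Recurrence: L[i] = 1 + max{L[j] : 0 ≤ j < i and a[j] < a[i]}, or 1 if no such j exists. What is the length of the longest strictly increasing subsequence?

   i    0    1    2    3    4    5    6    7    8    9   10   11   12
a[i]   11   11   17   11    3   18   14   12   24    4    6   21   22
L[i]    1    1    2    1    1    3    2    2    4    2    3    4    5

5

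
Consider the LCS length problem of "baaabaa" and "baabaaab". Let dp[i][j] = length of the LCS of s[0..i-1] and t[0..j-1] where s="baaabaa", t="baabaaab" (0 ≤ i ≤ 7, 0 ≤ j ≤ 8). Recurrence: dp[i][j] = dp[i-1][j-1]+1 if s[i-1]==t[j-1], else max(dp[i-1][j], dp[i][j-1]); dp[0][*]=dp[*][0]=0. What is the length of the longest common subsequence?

6

   ''  b  a  a  b  a  a  a  b
''  0  0  0  0  0  0  0  0  0
 b  0  1  1  1  1  1  1  1  1
 a  0  1  2  2  2  2  2  2  2
 a  0  1  2  3  3  3  3  3  3
 a  0  1  2  3  3  4  4  4  4
 b  0  1  2  3  4  4  4  4  5
 a  0  1  2  3  4  5  5  5  5
 a  0  1  2  3  4  5  6  6  6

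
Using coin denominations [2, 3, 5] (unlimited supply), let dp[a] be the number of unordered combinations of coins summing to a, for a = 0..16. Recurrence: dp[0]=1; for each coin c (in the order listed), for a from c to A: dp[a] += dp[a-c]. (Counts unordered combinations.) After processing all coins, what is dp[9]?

3

after  coin     0     1     2     3     4     5     6     7     8     9    10    11    12    13    14    15    16
          2     1     0     1     0     1     0     1     0     1     0     1     0     1     0     1     0     1
          3     1     0     1     1     1     1     2     1     2     2     2     2     3     2     3     3     3
          5     1     0     1     1     1     2     2     2     3     3     4     4     5     5     6     7     7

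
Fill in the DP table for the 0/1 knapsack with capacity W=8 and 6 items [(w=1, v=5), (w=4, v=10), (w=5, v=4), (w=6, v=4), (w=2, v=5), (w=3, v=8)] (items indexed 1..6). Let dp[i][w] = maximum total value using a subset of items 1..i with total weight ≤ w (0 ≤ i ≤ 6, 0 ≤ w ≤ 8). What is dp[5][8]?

20

i\w   0   1   2   3   4   5   6   7   8
  0   0   0   0   0   0   0   0   0   0
  1   0   5   5   5   5   5   5   5   5
  2   0   5   5   5  10  15  15  15  15
  3   0   5   5   5  10  15  15  15  15
  4   0   5   5   5  10  15  15  15  15
  5   0   5   5  10  10  15  15  20  20
  6   0   5   5  10  13  15  18  20  23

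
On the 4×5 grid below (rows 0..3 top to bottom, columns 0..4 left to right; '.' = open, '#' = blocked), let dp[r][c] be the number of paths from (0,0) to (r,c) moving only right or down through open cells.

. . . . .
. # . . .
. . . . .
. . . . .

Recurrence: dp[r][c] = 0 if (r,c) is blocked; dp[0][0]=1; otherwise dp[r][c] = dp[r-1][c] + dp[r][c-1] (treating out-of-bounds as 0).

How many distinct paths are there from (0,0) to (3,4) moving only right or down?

15

r\c   0   1   2   3   4
  0   1   1   1   1   1
  1   1   0   1   2   3
  2   1   1   2   4   7
  3   1   2   4   8  15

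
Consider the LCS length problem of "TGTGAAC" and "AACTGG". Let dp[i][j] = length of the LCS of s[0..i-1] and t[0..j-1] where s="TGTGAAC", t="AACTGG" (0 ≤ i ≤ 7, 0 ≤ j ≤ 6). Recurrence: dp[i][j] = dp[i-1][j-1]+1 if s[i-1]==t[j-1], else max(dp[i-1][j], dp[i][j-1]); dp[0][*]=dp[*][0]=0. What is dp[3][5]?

   ''  A  A  C  T  G  G
''  0  0  0  0  0  0  0
 T  0  0  0  0  1  1  1
 G  0  0  0  0  1  2  2
 T  0  0  0  0  1  2  2
 G  0  0  0  0  1  2  3
 A  0  1  1  1  1  2  3
 A  0  1  2  2  2  2  3
 C  0  1  2  3  3  3  3

2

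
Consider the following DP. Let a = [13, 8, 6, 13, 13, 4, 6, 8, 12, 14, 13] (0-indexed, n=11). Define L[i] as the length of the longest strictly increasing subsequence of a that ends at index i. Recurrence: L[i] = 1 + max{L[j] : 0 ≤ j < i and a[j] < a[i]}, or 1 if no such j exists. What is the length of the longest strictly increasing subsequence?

   i    0    1    2    3    4    5    6    7    8    9   10
a[i]   13    8    6   13   13    4    6    8   12   14   13
L[i]    1    1    1    2    2    1    2    3    4    5    5

5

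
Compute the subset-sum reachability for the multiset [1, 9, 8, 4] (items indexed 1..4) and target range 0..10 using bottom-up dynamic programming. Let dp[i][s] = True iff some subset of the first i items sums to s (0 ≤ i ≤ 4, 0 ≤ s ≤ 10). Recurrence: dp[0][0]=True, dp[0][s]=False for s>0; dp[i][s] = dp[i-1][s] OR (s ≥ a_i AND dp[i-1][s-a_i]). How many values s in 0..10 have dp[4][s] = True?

i\s   0   1   2   3   4   5   6   7   8   9  10
  0   T   F   F   F   F   F   F   F   F   F   F
  1   T   T   F   F   F   F   F   F   F   F   F
  2   T   T   F   F   F   F   F   F   F   T   T
  3   T   T   F   F   F   F   F   F   T   T   T
  4   T   T   F   F   T   T   F   F   T   T   T

7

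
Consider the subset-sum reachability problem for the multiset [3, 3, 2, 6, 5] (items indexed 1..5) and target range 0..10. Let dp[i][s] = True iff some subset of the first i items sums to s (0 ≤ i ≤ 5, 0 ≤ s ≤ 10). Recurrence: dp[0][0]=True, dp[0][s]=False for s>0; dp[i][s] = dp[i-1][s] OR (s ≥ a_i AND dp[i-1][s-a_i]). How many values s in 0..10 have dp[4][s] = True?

7

i\s   0   1   2   3   4   5   6   7   8   9  10
  0   T   F   F   F   F   F   F   F   F   F   F
  1   T   F   F   T   F   F   F   F   F   F   F
  2   T   F   F   T   F   F   T   F   F   F   F
  3   T   F   T   T   F   T   T   F   T   F   F
  4   T   F   T   T   F   T   T   F   T   T   F
  5   T   F   T   T   F   T   T   T   T   T   T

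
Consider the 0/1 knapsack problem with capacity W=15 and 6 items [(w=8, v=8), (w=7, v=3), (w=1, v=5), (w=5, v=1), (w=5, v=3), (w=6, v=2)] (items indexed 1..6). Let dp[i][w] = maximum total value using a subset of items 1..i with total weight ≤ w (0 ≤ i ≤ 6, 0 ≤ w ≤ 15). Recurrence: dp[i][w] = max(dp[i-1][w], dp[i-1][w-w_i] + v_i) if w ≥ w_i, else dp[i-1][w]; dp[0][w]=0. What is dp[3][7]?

i\w   0   1   2   3   4   5   6   7   8   9  10  11  12  13  14  15
  0   0   0   0   0   0   0   0   0   0   0   0   0   0   0   0   0
  1   0   0   0   0   0   0   0   0   8   8   8   8   8   8   8   8
  2   0   0   0   0   0   0   0   3   8   8   8   8   8   8   8  11
  3   0   5   5   5   5   5   5   5   8  13  13  13  13  13  13  13
  4   0   5   5   5   5   5   6   6   8  13  13  13  13  13  14  14
  5   0   5   5   5   5   5   8   8   8  13  13  13  13  13  16  16
  6   0   5   5   5   5   5   8   8   8  13  13  13  13  13  16  16

5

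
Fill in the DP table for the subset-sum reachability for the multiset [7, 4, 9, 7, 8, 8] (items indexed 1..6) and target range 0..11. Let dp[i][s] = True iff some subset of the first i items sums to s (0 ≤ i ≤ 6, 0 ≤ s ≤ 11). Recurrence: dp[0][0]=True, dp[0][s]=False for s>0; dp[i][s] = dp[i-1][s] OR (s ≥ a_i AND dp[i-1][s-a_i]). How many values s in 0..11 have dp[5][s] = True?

6

i\s   0   1   2   3   4   5   6   7   8   9  10  11
  0   T   F   F   F   F   F   F   F   F   F   F   F
  1   T   F   F   F   F   F   F   T   F   F   F   F
  2   T   F   F   F   T   F   F   T   F   F   F   T
  3   T   F   F   F   T   F   F   T   F   T   F   T
  4   T   F   F   F   T   F   F   T   F   T   F   T
  5   T   F   F   F   T   F   F   T   T   T   F   T
  6   T   F   F   F   T   F   F   T   T   T   F   T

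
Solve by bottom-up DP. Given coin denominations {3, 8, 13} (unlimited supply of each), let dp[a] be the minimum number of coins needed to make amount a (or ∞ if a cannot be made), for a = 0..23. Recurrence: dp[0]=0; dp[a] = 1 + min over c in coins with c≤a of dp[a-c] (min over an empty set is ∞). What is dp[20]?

5

 a  0  1  2  3  4  5  6  7  8  9 10 11 12 13 14 15 16 17 18 19 20 21 22 23
dp  0  -  -  1  -  -  2  -  1  3  -  2  4  1  3  5  2  4  6  3  5  2  4  6
(- denotes ∞ / unreachable)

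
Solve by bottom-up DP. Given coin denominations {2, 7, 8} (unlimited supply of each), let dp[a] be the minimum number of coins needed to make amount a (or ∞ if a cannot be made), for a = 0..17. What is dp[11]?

 a  0  1  2  3  4  5  6  7  8  9 10 11 12 13 14 15 16 17
dp  0  -  1  -  2  -  3  1  1  2  2  3  3  4  2  2  2  3
(- denotes ∞ / unreachable)

3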